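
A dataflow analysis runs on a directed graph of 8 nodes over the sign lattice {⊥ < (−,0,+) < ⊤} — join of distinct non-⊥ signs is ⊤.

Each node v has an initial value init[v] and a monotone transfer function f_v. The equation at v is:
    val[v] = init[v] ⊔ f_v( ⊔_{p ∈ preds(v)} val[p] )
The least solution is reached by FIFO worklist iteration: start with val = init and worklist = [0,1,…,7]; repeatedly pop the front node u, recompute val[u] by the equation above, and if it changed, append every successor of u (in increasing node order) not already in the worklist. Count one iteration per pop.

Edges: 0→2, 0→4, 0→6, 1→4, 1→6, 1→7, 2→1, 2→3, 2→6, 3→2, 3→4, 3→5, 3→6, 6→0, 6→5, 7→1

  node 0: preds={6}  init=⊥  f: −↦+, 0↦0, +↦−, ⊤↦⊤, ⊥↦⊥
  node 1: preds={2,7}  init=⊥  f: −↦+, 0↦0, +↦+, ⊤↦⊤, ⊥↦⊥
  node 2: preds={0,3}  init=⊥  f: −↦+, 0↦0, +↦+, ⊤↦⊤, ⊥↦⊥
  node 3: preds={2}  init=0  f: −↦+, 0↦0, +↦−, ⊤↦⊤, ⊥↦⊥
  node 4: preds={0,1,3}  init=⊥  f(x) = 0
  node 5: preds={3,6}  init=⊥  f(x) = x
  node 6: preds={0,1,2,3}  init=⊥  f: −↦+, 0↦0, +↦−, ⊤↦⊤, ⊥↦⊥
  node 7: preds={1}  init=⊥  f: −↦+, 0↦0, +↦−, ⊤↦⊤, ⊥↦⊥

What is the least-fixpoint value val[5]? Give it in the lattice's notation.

Trace (16 dequeues):
  [1] u=0 | in ⊥ | out ⊥ | ==
  [2] u=1 | in ⊥ | out ⊥ | ==
  [3] u=2 | in 0 | out 0 | prev ⊥ | push {1}
  [4] u=3 | in 0 | out 0 | ==
  [5] u=4 | in 0 | out 0 | prev ⊥ | push {}
  [6] u=5 | in 0 | out 0 | prev ⊥ | push {}
  [7] u=6 | in 0 | out 0 | prev ⊥ | push {0,5}
  [8] u=7 | in ⊥ | out ⊥ | ==
  [9] u=1 | in 0 | out 0 | prev ⊥ | push {4,6,7}
  [10] u=0 | in 0 | out 0 | prev ⊥ | push {2}
  [11] u=5 | in 0 | out 0 | ==
  [12] u=4 | in 0 | out 0 | ==
  [13] u=6 | in 0 | out 0 | ==
  [14] u=7 | in 0 | out 0 | prev ⊥ | push {1}
  [15] u=2 | in 0 | out 0 | ==
  [16] u=1 | in 0 | out 0 | ==

Converged values:
  [0] 0
  [1] 0
  [2] 0
  [3] 0
  [4] 0
  [5] 0
  [6] 0
  [7] 0

0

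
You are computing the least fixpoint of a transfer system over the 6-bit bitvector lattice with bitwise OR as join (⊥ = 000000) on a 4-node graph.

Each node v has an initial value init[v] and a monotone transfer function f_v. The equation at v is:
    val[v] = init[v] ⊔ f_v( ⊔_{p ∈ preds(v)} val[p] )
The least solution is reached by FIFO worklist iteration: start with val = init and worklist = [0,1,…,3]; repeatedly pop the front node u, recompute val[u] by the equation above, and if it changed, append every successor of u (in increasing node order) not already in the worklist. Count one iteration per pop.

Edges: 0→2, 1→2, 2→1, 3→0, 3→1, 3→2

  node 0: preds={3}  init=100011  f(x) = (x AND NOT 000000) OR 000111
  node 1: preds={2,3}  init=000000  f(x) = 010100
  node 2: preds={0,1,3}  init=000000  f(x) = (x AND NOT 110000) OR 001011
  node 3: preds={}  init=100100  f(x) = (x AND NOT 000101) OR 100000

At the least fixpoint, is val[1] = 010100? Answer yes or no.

Worklist (5 pops):
  #1 pop 0: in=100100 → 100111 (was 100011); enqueue []
  #2 pop 1: in=100100 → 010100 (was 000000); enqueue []
  #3 pop 2: in=110111 → 001111 (was 000000); enqueue [1]
  #4 pop 3: in=000000 → 100100 (no change)
  #5 pop 1: in=101111 → 010100 (no change)

Fixpoint:
  val[0] = 100111
  val[1] = 010100
  val[2] = 001111
  val[3] = 100100

yes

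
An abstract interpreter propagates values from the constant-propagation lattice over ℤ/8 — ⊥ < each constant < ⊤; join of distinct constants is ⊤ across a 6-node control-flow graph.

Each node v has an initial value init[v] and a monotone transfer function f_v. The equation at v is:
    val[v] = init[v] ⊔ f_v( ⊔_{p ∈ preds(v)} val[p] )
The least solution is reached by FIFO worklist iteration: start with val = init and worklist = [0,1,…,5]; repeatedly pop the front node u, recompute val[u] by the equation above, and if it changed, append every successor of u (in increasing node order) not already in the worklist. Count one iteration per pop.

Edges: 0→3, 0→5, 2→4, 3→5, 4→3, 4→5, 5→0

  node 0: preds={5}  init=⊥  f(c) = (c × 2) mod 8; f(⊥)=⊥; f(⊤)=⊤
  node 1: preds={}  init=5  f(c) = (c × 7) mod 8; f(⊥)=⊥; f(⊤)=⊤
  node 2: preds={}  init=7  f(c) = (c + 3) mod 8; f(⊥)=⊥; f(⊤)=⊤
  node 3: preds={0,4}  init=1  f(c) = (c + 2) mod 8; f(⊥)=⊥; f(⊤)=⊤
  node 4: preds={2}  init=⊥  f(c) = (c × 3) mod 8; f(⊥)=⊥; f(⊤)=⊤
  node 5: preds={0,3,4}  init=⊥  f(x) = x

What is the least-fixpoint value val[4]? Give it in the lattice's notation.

5

Worklist (10 pops):
  #1 pop 0: in=⊥ → ⊥ (no change)
  #2 pop 1: in=⊥ → 5 (no change)
  #3 pop 2: in=⊥ → 7 (no change)
  #4 pop 3: in=⊥ → 1 (no change)
  #5 pop 4: in=7 → 5 (was ⊥); enqueue [3]
  #6 pop 5: in=⊤ → ⊤ (was ⊥); enqueue [0]
  #7 pop 3: in=5 → ⊤ (was 1); enqueue [5]
  #8 pop 0: in=⊤ → ⊤ (was ⊥); enqueue [3]
  #9 pop 5: in=⊤ → ⊤ (no change)
  #10 pop 3: in=⊤ → ⊤ (no change)

Fixpoint:
  val[0] = ⊤
  val[1] = 5
  val[2] = 7
  val[3] = ⊤
  val[4] = 5
  val[5] = ⊤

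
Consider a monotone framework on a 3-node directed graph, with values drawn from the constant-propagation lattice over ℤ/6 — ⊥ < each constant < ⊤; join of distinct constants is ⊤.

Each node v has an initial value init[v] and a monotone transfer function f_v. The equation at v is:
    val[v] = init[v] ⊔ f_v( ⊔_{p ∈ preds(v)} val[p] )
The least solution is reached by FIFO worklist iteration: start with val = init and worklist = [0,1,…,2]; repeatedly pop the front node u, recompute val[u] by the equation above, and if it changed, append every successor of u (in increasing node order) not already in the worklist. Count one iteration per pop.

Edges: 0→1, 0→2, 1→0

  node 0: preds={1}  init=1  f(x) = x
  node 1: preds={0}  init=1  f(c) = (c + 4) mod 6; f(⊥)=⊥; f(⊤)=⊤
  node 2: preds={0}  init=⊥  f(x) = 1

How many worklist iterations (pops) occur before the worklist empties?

Trace (6 dequeues):
  [1] u=0 | in 1 | out 1 | ==
  [2] u=1 | in 1 | out ⊤ | prev 1 | push {0}
  [3] u=2 | in 1 | out 1 | prev ⊥ | push {}
  [4] u=0 | in ⊤ | out ⊤ | prev 1 | push {1,2}
  [5] u=1 | in ⊤ | out ⊤ | ==
  [6] u=2 | in ⊤ | out 1 | ==

Converged values:
  [0] ⊤
  [1] ⊤
  [2] 1

6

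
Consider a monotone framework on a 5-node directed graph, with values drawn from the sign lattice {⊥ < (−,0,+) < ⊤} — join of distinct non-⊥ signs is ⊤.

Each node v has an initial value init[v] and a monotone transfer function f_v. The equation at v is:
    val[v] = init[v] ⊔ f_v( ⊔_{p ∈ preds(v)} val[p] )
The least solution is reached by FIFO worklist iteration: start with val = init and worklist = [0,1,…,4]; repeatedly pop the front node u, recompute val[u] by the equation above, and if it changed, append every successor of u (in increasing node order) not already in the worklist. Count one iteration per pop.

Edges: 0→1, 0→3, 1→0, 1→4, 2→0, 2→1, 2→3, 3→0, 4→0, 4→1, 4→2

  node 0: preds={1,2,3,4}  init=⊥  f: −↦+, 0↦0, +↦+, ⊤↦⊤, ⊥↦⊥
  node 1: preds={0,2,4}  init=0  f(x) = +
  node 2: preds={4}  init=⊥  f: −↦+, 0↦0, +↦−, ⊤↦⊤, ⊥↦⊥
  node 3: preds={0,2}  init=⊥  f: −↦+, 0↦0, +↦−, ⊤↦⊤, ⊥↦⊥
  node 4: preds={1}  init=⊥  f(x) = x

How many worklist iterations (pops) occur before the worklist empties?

Worklist (11 pops):
  #1 pop 0: in=0 → 0 (was ⊥); enqueue []
  #2 pop 1: in=0 → ⊤ (was 0); enqueue [0]
  #3 pop 2: in=⊥ → ⊥ (no change)
  #4 pop 3: in=0 → 0 (was ⊥); enqueue []
  #5 pop 4: in=⊤ → ⊤ (was ⊥); enqueue [1,2]
  #6 pop 0: in=⊤ → ⊤ (was 0); enqueue [3]
  #7 pop 1: in=⊤ → ⊤ (no change)
  #8 pop 2: in=⊤ → ⊤ (was ⊥); enqueue [0,1]
  #9 pop 3: in=⊤ → ⊤ (was 0); enqueue []
  #10 pop 0: in=⊤ → ⊤ (no change)
  #11 pop 1: in=⊤ → ⊤ (no change)

Fixpoint:
  val[0] = ⊤
  val[1] = ⊤
  val[2] = ⊤
  val[3] = ⊤
  val[4] = ⊤

11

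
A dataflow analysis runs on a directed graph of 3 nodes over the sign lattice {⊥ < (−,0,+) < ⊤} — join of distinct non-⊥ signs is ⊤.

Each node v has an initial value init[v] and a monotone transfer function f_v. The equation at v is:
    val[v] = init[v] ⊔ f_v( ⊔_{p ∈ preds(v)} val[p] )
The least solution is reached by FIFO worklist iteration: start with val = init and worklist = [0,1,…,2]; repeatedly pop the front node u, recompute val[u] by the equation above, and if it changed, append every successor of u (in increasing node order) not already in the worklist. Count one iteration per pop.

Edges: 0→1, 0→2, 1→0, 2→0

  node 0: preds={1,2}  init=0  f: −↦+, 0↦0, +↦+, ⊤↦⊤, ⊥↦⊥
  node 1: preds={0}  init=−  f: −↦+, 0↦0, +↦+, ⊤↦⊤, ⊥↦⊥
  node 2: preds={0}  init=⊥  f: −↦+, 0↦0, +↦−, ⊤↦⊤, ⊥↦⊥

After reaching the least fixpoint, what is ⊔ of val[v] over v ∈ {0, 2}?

Trace (4 dequeues):
  [1] u=0 | in − | out ⊤ | prev 0 | push {}
  [2] u=1 | in ⊤ | out ⊤ | prev − | push {0}
  [3] u=2 | in ⊤ | out ⊤ | prev ⊥ | push {}
  [4] u=0 | in ⊤ | out ⊤ | ==

Converged values:
  [0] ⊤
  [1] ⊤
  [2] ⊤

⊤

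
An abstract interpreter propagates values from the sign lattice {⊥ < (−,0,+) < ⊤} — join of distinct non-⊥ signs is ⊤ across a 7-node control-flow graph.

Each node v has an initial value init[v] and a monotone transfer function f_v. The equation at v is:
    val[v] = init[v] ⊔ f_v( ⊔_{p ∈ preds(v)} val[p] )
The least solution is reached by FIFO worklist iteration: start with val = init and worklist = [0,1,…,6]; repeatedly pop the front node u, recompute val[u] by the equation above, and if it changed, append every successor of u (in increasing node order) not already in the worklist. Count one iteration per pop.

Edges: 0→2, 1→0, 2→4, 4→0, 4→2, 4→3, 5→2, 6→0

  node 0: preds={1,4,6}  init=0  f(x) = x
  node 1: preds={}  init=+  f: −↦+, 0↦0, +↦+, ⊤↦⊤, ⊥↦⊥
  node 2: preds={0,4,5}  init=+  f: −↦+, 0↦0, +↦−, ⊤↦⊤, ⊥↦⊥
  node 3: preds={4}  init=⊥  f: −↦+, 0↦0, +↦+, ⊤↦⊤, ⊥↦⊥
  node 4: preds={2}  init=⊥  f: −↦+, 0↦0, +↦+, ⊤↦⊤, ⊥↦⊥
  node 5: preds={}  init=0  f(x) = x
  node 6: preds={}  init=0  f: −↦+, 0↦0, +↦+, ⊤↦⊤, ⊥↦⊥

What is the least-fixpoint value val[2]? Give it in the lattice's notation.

⊤

Trace (10 dequeues):
  [1] u=0 | in ⊤ | out ⊤ | prev 0 | push {}
  [2] u=1 | in ⊥ | out + | ==
  [3] u=2 | in ⊤ | out ⊤ | prev + | push {}
  [4] u=3 | in ⊥ | out ⊥ | ==
  [5] u=4 | in ⊤ | out ⊤ | prev ⊥ | push {0,2,3}
  [6] u=5 | in ⊥ | out 0 | ==
  [7] u=6 | in ⊥ | out 0 | ==
  [8] u=0 | in ⊤ | out ⊤ | ==
  [9] u=2 | in ⊤ | out ⊤ | ==
  [10] u=3 | in ⊤ | out ⊤ | prev ⊥ | push {}

Converged values:
  [0] ⊤
  [1] +
  [2] ⊤
  [3] ⊤
  [4] ⊤
  [5] 0
  [6] 0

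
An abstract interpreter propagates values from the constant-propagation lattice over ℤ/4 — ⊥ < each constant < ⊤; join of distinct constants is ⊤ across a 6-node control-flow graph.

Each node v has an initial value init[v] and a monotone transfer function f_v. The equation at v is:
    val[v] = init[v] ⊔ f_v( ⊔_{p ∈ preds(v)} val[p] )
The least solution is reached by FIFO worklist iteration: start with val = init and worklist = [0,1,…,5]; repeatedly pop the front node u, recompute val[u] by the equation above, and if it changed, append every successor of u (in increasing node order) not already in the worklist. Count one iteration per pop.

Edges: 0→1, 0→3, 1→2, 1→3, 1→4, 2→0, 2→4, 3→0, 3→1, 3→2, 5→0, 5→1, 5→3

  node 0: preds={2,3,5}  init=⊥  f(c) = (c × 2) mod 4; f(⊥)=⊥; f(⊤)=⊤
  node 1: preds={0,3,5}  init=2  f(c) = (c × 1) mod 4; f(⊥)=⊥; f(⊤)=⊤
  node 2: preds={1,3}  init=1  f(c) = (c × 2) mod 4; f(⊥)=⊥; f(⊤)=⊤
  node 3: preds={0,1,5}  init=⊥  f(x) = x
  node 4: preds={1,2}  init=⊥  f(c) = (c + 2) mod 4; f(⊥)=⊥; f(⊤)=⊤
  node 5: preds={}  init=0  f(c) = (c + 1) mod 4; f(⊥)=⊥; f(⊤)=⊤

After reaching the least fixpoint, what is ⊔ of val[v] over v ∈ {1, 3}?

⊤

Worklist (9 pops):
  #1 pop 0: in=⊤ → ⊤ (was ⊥); enqueue []
  #2 pop 1: in=⊤ → ⊤ (was 2); enqueue []
  #3 pop 2: in=⊤ → ⊤ (was 1); enqueue [0]
  #4 pop 3: in=⊤ → ⊤ (was ⊥); enqueue [1,2]
  #5 pop 4: in=⊤ → ⊤ (was ⊥); enqueue []
  #6 pop 5: in=⊥ → 0 (no change)
  #7 pop 0: in=⊤ → ⊤ (no change)
  #8 pop 1: in=⊤ → ⊤ (no change)
  #9 pop 2: in=⊤ → ⊤ (no change)

Fixpoint:
  val[0] = ⊤
  val[1] = ⊤
  val[2] = ⊤
  val[3] = ⊤
  val[4] = ⊤
  val[5] = 0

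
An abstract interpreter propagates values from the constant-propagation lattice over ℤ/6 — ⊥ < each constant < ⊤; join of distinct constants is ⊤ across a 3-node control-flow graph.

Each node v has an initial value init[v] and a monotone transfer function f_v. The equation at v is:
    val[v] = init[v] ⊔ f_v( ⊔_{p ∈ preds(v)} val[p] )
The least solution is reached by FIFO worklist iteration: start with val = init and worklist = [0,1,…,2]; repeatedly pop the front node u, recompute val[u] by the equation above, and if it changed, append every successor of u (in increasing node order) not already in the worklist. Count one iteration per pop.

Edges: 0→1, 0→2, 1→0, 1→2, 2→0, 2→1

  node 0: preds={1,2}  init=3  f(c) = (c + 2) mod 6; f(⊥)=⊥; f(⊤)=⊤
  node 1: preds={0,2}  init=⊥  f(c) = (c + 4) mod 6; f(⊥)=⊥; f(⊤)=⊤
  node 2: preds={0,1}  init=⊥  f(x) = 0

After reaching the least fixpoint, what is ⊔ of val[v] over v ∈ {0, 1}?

Worklist (7 pops):
  #1 pop 0: in=⊥ → 3 (no change)
  #2 pop 1: in=3 → 1 (was ⊥); enqueue [0]
  #3 pop 2: in=⊤ → 0 (was ⊥); enqueue [1]
  #4 pop 0: in=⊤ → ⊤ (was 3); enqueue [2]
  #5 pop 1: in=⊤ → ⊤ (was 1); enqueue [0]
  #6 pop 2: in=⊤ → 0 (no change)
  #7 pop 0: in=⊤ → ⊤ (no change)

Fixpoint:
  val[0] = ⊤
  val[1] = ⊤
  val[2] = 0

⊤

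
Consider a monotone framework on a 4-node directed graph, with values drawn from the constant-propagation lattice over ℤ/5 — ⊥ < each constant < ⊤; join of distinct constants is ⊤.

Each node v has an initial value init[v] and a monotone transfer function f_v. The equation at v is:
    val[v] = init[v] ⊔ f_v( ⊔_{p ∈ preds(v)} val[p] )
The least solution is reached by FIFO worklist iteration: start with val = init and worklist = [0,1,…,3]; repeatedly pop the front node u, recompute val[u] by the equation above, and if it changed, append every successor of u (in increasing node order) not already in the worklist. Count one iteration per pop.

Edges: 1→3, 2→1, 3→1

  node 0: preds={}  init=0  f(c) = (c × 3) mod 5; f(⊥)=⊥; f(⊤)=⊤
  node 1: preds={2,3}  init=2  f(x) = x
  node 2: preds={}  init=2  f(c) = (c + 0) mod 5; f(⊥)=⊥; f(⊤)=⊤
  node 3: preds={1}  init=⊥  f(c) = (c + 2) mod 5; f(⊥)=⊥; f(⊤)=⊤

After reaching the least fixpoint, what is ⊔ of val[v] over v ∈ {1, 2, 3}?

Iteration log — 7 steps:
  step 1. node 0  ⊔preds=⊥  new=0  stable
  step 2. node 1  ⊔preds=2  new=2  stable
  step 3. node 2  ⊔preds=⊥  new=2  stable
  step 4. node 3  ⊔preds=2  new=4  old=⊥  +wl: 1
  step 5. node 1  ⊔preds=⊤  new=⊤  old=2  +wl: 3
  step 6. node 3  ⊔preds=⊤  new=⊤  old=4  +wl: 1
  step 7. node 1  ⊔preds=⊤  new=⊤  stable

Least fixpoint reached:
  node 0: 0
  node 1: ⊤
  node 2: 2
  node 3: ⊤

⊤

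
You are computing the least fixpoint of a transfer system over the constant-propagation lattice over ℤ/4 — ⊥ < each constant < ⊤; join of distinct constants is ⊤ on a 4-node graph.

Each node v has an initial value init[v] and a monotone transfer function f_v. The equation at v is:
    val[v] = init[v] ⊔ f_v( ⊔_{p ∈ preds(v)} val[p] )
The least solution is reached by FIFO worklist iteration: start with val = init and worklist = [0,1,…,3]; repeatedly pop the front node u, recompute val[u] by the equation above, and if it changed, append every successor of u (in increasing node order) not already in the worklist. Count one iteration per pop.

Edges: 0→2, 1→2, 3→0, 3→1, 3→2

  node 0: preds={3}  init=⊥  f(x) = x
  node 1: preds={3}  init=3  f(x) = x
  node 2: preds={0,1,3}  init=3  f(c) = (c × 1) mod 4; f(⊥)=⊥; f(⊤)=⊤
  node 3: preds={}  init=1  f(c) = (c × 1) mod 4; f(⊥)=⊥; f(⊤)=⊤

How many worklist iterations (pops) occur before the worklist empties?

4

Trace (4 dequeues):
  [1] u=0 | in 1 | out 1 | prev ⊥ | push {}
  [2] u=1 | in 1 | out ⊤ | prev 3 | push {}
  [3] u=2 | in ⊤ | out ⊤ | prev 3 | push {}
  [4] u=3 | in ⊥ | out 1 | ==

Converged values:
  [0] 1
  [1] ⊤
  [2] ⊤
  [3] 1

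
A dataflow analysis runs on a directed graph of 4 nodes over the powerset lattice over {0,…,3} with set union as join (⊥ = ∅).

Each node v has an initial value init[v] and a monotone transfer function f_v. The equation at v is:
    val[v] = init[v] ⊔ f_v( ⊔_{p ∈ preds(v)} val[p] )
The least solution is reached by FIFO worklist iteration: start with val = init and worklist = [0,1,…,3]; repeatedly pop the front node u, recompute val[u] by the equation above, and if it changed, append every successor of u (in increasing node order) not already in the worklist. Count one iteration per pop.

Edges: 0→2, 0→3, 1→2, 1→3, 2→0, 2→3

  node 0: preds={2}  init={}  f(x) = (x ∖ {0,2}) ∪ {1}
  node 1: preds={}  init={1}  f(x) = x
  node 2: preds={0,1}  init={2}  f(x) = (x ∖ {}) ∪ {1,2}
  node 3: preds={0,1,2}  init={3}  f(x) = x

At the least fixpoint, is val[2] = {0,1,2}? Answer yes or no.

no

Trace (5 dequeues):
  [1] u=0 | in {2} | out {1} | prev {} | push {}
  [2] u=1 | in {} | out {1} | ==
  [3] u=2 | in {1} | out {1,2} | prev {2} | push {0}
  [4] u=3 | in {1,2} | out {1,2,3} | prev {3} | push {}
  [5] u=0 | in {1,2} | out {1} | ==

Converged values:
  [0] {1}
  [1] {1}
  [2] {1,2}
  [3] {1,2,3}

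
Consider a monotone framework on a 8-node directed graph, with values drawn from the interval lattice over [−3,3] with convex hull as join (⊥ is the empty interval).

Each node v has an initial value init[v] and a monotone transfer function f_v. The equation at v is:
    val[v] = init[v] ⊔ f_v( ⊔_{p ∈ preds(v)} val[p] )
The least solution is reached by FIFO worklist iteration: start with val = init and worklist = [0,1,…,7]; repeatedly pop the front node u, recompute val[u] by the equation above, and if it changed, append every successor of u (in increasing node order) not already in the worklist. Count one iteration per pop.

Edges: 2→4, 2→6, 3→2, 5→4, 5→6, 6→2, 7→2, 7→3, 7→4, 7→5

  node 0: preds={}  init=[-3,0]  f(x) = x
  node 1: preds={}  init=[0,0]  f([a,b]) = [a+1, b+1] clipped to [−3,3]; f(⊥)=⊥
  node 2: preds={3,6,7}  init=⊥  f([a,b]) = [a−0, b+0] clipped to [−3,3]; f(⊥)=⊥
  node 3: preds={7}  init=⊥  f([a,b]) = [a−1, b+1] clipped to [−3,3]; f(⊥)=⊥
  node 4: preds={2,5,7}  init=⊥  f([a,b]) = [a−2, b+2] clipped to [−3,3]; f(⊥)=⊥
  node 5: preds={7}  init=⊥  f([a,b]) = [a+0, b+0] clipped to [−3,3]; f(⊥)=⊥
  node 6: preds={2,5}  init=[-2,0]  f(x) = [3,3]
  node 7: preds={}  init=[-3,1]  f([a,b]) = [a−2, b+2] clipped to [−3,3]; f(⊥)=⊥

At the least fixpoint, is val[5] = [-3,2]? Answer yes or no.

no

Trace (11 dequeues):
  [1] u=0 | in ⊥ | out [-3,0] | ==
  [2] u=1 | in ⊥ | out [0,0] | ==
  [3] u=2 | in [-3,1] | out [-3,1] | prev ⊥ | push {}
  [4] u=3 | in [-3,1] | out [-3,2] | prev ⊥ | push {2}
  [5] u=4 | in [-3,1] | out [-3,3] | prev ⊥ | push {}
  [6] u=5 | in [-3,1] | out [-3,1] | prev ⊥ | push {4}
  [7] u=6 | in [-3,1] | out [-2,3] | prev [-2,0] | push {}
  [8] u=7 | in ⊥ | out [-3,1] | ==
  [9] u=2 | in [-3,3] | out [-3,3] | prev [-3,1] | push {6}
  [10] u=4 | in [-3,3] | out [-3,3] | ==
  [11] u=6 | in [-3,3] | out [-2,3] | ==

Converged values:
  [0] [-3,0]
  [1] [0,0]
  [2] [-3,3]
  [3] [-3,2]
  [4] [-3,3]
  [5] [-3,1]
  [6] [-2,3]
  [7] [-3,1]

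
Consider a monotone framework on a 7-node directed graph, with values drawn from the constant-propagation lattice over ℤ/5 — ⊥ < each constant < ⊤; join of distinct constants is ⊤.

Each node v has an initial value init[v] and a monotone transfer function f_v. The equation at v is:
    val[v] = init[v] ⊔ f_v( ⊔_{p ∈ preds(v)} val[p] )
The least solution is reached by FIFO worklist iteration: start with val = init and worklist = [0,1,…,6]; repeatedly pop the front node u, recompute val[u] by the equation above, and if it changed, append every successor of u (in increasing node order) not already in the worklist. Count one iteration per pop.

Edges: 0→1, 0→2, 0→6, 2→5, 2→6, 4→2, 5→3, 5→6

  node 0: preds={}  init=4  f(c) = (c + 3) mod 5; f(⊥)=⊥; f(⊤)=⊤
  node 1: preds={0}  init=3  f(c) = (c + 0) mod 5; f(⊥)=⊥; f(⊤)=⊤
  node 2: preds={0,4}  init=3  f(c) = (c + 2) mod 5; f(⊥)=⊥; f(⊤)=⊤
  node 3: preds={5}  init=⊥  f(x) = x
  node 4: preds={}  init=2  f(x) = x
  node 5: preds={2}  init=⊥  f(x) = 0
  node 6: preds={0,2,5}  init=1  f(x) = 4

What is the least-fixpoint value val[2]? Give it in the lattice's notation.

Trace (8 dequeues):
  [1] u=0 | in ⊥ | out 4 | ==
  [2] u=1 | in 4 | out ⊤ | prev 3 | push {}
  [3] u=2 | in ⊤ | out ⊤ | prev 3 | push {}
  [4] u=3 | in ⊥ | out ⊥ | ==
  [5] u=4 | in ⊥ | out 2 | ==
  [6] u=5 | in ⊤ | out 0 | prev ⊥ | push {3}
  [7] u=6 | in ⊤ | out ⊤ | prev 1 | push {}
  [8] u=3 | in 0 | out 0 | prev ⊥ | push {}

Converged values:
  [0] 4
  [1] ⊤
  [2] ⊤
  [3] 0
  [4] 2
  [5] 0
  [6] ⊤

⊤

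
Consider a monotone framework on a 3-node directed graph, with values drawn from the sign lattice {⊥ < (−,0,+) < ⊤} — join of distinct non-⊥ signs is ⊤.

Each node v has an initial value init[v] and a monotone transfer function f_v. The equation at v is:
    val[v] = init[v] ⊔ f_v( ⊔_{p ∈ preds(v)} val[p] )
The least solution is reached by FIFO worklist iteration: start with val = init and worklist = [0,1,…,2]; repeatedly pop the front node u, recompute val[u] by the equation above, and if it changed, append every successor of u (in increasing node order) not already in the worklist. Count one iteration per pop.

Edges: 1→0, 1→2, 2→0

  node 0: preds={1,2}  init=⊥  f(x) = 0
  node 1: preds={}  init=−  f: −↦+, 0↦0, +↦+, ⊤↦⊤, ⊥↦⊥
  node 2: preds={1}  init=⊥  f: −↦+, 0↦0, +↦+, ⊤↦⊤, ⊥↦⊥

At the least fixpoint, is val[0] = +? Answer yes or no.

Worklist (4 pops):
  #1 pop 0: in=− → 0 (was ⊥); enqueue []
  #2 pop 1: in=⊥ → − (no change)
  #3 pop 2: in=− → + (was ⊥); enqueue [0]
  #4 pop 0: in=⊤ → 0 (no change)

Fixpoint:
  val[0] = 0
  val[1] = −
  val[2] = +

no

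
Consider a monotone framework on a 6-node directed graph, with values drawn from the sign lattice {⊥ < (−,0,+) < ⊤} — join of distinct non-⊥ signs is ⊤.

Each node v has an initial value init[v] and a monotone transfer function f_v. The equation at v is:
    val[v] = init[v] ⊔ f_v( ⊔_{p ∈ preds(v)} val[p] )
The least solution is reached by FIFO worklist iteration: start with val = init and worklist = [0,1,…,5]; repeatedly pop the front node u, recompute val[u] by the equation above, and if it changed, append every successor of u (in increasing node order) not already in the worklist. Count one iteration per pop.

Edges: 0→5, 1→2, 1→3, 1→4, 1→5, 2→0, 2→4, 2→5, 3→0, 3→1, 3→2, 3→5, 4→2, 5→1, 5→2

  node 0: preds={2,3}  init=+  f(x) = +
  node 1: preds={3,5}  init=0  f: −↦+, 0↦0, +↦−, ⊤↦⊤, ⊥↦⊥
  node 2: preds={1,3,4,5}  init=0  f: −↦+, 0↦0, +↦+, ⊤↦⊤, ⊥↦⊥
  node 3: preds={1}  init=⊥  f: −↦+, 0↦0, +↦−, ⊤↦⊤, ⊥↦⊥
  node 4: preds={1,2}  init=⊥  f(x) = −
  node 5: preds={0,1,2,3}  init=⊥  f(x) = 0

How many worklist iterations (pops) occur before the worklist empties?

Worklist (12 pops):
  #1 pop 0: in=0 → + (no change)
  #2 pop 1: in=⊥ → 0 (no change)
  #3 pop 2: in=0 → 0 (no change)
  #4 pop 3: in=0 → 0 (was ⊥); enqueue [0,1,2]
  #5 pop 4: in=0 → − (was ⊥); enqueue []
  #6 pop 5: in=⊤ → 0 (was ⊥); enqueue []
  #7 pop 0: in=0 → + (no change)
  #8 pop 1: in=0 → 0 (no change)
  #9 pop 2: in=⊤ → ⊤ (was 0); enqueue [0,4,5]
  #10 pop 0: in=⊤ → + (no change)
  #11 pop 4: in=⊤ → − (no change)
  #12 pop 5: in=⊤ → 0 (no change)

Fixpoint:
  val[0] = +
  val[1] = 0
  val[2] = ⊤
  val[3] = 0
  val[4] = −
  val[5] = 0

12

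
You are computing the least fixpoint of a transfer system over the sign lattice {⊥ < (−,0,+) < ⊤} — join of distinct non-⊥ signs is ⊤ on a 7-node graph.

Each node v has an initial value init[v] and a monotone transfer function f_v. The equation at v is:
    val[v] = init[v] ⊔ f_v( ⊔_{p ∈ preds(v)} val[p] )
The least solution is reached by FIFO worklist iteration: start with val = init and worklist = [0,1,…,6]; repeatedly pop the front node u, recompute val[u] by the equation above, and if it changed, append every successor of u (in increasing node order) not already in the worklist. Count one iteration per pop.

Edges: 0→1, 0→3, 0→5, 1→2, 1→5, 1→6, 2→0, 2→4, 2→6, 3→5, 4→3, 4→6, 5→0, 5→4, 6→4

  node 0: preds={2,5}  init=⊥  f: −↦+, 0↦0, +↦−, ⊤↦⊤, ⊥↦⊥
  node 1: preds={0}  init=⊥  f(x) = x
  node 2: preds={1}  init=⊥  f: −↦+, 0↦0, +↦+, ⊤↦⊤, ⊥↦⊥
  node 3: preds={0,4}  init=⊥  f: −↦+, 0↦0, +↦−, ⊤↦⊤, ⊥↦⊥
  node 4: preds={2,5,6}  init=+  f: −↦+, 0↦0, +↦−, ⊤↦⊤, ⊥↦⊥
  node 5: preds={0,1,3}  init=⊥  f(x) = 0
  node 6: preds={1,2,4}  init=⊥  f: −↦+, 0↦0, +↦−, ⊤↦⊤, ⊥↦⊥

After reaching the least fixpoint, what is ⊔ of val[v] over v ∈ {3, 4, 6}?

⊤

Trace (17 dequeues):
  [1] u=0 | in ⊥ | out ⊥ | ==
  [2] u=1 | in ⊥ | out ⊥ | ==
  [3] u=2 | in ⊥ | out ⊥ | ==
  [4] u=3 | in + | out − | prev ⊥ | push {}
  [5] u=4 | in ⊥ | out + | ==
  [6] u=5 | in − | out 0 | prev ⊥ | push {0,4}
  [7] u=6 | in + | out − | prev ⊥ | push {}
  [8] u=0 | in 0 | out 0 | prev ⊥ | push {1,3,5}
  [9] u=4 | in ⊤ | out ⊤ | prev + | push {6}
  [10] u=1 | in 0 | out 0 | prev ⊥ | push {2}
  [11] u=3 | in ⊤ | out ⊤ | prev − | push {}
  [12] u=5 | in ⊤ | out 0 | ==
  [13] u=6 | in ⊤ | out ⊤ | prev − | push {4}
  [14] u=2 | in 0 | out 0 | prev ⊥ | push {0,6}
  [15] u=4 | in ⊤ | out ⊤ | ==
  [16] u=0 | in 0 | out 0 | ==
  [17] u=6 | in ⊤ | out ⊤ | ==

Converged values:
  [0] 0
  [1] 0
  [2] 0
  [3] ⊤
  [4] ⊤
  [5] 0
  [6] ⊤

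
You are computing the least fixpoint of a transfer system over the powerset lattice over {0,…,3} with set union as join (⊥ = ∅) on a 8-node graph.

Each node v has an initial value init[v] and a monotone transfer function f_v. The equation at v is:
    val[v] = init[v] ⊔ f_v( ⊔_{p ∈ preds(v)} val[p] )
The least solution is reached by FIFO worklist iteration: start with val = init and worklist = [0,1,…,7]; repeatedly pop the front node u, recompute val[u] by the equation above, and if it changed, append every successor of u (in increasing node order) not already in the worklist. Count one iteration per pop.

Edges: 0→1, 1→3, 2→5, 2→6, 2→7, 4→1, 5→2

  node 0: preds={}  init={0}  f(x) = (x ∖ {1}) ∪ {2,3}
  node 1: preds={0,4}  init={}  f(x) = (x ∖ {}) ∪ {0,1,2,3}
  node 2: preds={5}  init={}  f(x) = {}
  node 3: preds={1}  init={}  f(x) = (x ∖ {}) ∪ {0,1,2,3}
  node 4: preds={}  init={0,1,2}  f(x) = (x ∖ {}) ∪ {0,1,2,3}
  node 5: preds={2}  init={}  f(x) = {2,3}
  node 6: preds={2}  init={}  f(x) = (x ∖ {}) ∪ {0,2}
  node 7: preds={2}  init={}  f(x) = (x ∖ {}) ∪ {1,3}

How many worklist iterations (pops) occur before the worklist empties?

Trace (10 dequeues):
  [1] u=0 | in {} | out {0,2,3} | prev {0} | push {}
  [2] u=1 | in {0,1,2,3} | out {0,1,2,3} | prev {} | push {}
  [3] u=2 | in {} | out {} | ==
  [4] u=3 | in {0,1,2,3} | out {0,1,2,3} | prev {} | push {}
  [5] u=4 | in {} | out {0,1,2,3} | prev {0,1,2} | push {1}
  [6] u=5 | in {} | out {2,3} | prev {} | push {2}
  [7] u=6 | in {} | out {0,2} | prev {} | push {}
  [8] u=7 | in {} | out {1,3} | prev {} | push {}
  [9] u=1 | in {0,1,2,3} | out {0,1,2,3} | ==
  [10] u=2 | in {2,3} | out {} | ==

Converged values:
  [0] {0,2,3}
  [1] {0,1,2,3}
  [2] {}
  [3] {0,1,2,3}
  [4] {0,1,2,3}
  [5] {2,3}
  [6] {0,2}
  [7] {1,3}

10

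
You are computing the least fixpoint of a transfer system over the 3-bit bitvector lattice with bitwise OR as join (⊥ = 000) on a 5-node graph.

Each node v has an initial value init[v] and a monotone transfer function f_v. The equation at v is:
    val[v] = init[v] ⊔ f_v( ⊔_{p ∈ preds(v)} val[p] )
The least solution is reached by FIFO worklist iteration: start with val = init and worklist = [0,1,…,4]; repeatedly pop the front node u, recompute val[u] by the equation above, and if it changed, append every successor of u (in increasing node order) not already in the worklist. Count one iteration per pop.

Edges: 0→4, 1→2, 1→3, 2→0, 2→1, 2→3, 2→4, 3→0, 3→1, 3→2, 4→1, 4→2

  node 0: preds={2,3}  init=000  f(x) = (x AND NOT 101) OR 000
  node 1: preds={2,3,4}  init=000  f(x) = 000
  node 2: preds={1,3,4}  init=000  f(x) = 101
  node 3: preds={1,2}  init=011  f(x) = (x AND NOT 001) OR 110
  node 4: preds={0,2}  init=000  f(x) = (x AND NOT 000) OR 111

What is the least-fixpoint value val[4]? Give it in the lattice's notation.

Iteration log — 8 steps:
  step 1. node 0  ⊔preds=011  new=010  old=000  +wl: 
  step 2. node 1  ⊔preds=011  new=000  stable
  step 3. node 2  ⊔preds=011  new=101  old=000  +wl: 0,1
  step 4. node 3  ⊔preds=101  new=111  old=011  +wl: 2
  step 5. node 4  ⊔preds=111  new=111  old=000  +wl: 
  step 6. node 0  ⊔preds=111  new=010  stable
  step 7. node 1  ⊔preds=111  new=000  stable
  step 8. node 2  ⊔preds=111  new=101  stable

Least fixpoint reached:
  node 0: 010
  node 1: 000
  node 2: 101
  node 3: 111
  node 4: 111

111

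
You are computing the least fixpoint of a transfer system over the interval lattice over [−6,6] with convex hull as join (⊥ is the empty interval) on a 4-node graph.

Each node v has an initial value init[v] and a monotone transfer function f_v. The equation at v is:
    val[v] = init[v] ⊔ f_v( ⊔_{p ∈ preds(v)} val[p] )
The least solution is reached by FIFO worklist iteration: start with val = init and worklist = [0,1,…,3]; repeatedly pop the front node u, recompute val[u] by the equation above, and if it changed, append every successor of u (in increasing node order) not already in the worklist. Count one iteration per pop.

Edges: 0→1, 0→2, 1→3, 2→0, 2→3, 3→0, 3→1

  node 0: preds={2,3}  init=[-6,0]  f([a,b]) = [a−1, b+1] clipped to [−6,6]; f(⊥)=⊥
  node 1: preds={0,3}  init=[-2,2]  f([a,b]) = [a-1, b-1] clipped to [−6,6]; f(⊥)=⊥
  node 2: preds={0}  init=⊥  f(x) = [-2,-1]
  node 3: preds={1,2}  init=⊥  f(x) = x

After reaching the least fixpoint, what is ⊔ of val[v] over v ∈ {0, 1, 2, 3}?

Trace (7 dequeues):
  [1] u=0 | in ⊥ | out [-6,0] | ==
  [2] u=1 | in [-6,0] | out [-6,2] | prev [-2,2] | push {}
  [3] u=2 | in [-6,0] | out [-2,-1] | prev ⊥ | push {0}
  [4] u=3 | in [-6,2] | out [-6,2] | prev ⊥ | push {1}
  [5] u=0 | in [-6,2] | out [-6,3] | prev [-6,0] | push {2}
  [6] u=1 | in [-6,3] | out [-6,2] | ==
  [7] u=2 | in [-6,3] | out [-2,-1] | ==

Converged values:
  [0] [-6,3]
  [1] [-6,2]
  [2] [-2,-1]
  [3] [-6,2]

[-6,3]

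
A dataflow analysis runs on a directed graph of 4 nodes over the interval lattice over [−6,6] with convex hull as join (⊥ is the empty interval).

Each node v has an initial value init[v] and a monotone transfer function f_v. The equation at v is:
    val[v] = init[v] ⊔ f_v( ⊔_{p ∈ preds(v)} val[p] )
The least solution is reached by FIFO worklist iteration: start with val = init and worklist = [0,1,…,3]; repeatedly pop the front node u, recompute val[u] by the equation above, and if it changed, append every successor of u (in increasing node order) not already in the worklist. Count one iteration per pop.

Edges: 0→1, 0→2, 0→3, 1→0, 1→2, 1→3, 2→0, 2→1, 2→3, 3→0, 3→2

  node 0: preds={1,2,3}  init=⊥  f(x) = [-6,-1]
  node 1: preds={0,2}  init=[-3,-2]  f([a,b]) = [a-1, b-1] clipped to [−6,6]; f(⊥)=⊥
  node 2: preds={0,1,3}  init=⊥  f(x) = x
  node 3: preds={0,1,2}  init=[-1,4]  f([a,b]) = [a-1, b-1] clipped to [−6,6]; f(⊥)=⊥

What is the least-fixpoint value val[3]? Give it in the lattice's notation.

Iteration log — 9 steps:
  step 1. node 0  ⊔preds=[-3,4]  new=[-6,-1]  old=⊥  +wl: 
  step 2. node 1  ⊔preds=[-6,-1]  new=[-6,-2]  old=[-3,-2]  +wl: 0
  step 3. node 2  ⊔preds=[-6,4]  new=[-6,4]  old=⊥  +wl: 1
  step 4. node 3  ⊔preds=[-6,4]  new=[-6,4]  old=[-1,4]  +wl: 2
  step 5. node 0  ⊔preds=[-6,4]  new=[-6,-1]  stable
  step 6. node 1  ⊔preds=[-6,4]  new=[-6,3]  old=[-6,-2]  +wl: 0,3
  step 7. node 2  ⊔preds=[-6,4]  new=[-6,4]  stable
  step 8. node 0  ⊔preds=[-6,4]  new=[-6,-1]  stable
  step 9. node 3  ⊔preds=[-6,4]  new=[-6,4]  stable

Least fixpoint reached:
  node 0: [-6,-1]
  node 1: [-6,3]
  node 2: [-6,4]
  node 3: [-6,4]

[-6,4]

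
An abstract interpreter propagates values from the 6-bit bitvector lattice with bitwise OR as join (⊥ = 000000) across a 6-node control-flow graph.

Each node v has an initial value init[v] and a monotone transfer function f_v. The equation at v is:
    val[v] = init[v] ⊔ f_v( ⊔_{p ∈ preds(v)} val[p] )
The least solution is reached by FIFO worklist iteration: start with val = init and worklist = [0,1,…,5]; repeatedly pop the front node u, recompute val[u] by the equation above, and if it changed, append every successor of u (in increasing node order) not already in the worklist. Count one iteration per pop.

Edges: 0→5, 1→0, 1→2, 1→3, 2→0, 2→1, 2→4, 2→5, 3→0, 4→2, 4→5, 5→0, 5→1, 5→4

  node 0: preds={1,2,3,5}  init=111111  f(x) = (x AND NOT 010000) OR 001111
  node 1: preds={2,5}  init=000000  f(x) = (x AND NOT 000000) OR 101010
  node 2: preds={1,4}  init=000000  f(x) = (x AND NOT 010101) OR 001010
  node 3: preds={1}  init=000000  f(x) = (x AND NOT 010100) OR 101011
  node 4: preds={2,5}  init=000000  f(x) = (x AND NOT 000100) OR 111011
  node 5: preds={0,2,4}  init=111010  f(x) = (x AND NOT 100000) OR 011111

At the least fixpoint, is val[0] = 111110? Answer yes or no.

Worklist (12 pops):
  #1 pop 0: in=111010 → 111111 (no change)
  #2 pop 1: in=111010 → 111010 (was 000000); enqueue [0]
  #3 pop 2: in=111010 → 101010 (was 000000); enqueue [1]
  #4 pop 3: in=111010 → 101011 (was 000000); enqueue []
  #5 pop 4: in=111010 → 111011 (was 000000); enqueue [2]
  #6 pop 5: in=111111 → 111111 (was 111010); enqueue [4]
  #7 pop 0: in=111111 → 111111 (no change)
  #8 pop 1: in=111111 → 111111 (was 111010); enqueue [0,3]
  #9 pop 2: in=111111 → 101010 (no change)
  #10 pop 4: in=111111 → 111011 (no change)
  #11 pop 0: in=111111 → 111111 (no change)
  #12 pop 3: in=111111 → 101011 (no change)

Fixpoint:
  val[0] = 111111
  val[1] = 111111
  val[2] = 101010
  val[3] = 101011
  val[4] = 111011
  val[5] = 111111

no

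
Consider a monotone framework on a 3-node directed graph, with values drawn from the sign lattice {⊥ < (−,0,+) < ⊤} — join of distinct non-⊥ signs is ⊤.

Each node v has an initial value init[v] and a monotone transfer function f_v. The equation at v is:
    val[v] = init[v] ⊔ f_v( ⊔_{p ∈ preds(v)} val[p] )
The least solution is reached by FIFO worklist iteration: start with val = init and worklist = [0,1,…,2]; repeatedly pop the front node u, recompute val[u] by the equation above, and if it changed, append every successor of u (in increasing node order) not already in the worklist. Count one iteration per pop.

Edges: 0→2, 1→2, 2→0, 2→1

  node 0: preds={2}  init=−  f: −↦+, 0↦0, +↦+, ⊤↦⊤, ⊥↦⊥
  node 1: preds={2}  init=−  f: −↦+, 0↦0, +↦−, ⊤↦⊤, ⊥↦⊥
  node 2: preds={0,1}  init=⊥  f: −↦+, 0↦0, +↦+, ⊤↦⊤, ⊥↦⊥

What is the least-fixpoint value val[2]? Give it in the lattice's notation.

⊤

Trace (9 dequeues):
  [1] u=0 | in ⊥ | out − | ==
  [2] u=1 | in ⊥ | out − | ==
  [3] u=2 | in − | out + | prev ⊥ | push {0,1}
  [4] u=0 | in + | out ⊤ | prev − | push {2}
  [5] u=1 | in + | out − | ==
  [6] u=2 | in ⊤ | out ⊤ | prev + | push {0,1}
  [7] u=0 | in ⊤ | out ⊤ | ==
  [8] u=1 | in ⊤ | out ⊤ | prev − | push {2}
  [9] u=2 | in ⊤ | out ⊤ | ==

Converged values:
  [0] ⊤
  [1] ⊤
  [2] ⊤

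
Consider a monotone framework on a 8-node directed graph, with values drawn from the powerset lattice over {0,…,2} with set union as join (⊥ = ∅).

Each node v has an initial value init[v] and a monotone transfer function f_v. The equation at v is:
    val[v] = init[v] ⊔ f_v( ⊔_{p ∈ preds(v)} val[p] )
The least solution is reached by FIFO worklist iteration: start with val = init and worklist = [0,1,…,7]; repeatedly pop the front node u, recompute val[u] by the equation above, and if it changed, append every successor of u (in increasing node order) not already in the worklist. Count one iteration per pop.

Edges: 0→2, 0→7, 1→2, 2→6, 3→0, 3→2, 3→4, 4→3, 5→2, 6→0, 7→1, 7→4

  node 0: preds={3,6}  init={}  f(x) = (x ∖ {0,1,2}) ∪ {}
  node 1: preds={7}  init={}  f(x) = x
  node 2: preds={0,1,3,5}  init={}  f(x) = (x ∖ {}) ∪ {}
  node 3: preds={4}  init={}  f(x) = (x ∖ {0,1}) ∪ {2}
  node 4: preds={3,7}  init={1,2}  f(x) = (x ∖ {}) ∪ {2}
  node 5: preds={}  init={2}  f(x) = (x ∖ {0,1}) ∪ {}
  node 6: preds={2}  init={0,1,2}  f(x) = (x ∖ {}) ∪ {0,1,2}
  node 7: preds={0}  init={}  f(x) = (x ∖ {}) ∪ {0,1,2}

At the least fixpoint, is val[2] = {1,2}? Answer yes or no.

Trace (15 dequeues):
  [1] u=0 | in {0,1,2} | out {} | ==
  [2] u=1 | in {} | out {} | ==
  [3] u=2 | in {2} | out {2} | prev {} | push {}
  [4] u=3 | in {1,2} | out {2} | prev {} | push {0,2}
  [5] u=4 | in {2} | out {1,2} | ==
  [6] u=5 | in {} | out {2} | ==
  [7] u=6 | in {2} | out {0,1,2} | ==
  [8] u=7 | in {} | out {0,1,2} | prev {} | push {1,4}
  [9] u=0 | in {0,1,2} | out {} | ==
  [10] u=2 | in {2} | out {2} | ==
  [11] u=1 | in {0,1,2} | out {0,1,2} | prev {} | push {2}
  [12] u=4 | in {0,1,2} | out {0,1,2} | prev {1,2} | push {3}
  [13] u=2 | in {0,1,2} | out {0,1,2} | prev {2} | push {6}
  [14] u=3 | in {0,1,2} | out {2} | ==
  [15] u=6 | in {0,1,2} | out {0,1,2} | ==

Converged values:
  [0] {}
  [1] {0,1,2}
  [2] {0,1,2}
  [3] {2}
  [4] {0,1,2}
  [5] {2}
  [6] {0,1,2}
  [7] {0,1,2}

no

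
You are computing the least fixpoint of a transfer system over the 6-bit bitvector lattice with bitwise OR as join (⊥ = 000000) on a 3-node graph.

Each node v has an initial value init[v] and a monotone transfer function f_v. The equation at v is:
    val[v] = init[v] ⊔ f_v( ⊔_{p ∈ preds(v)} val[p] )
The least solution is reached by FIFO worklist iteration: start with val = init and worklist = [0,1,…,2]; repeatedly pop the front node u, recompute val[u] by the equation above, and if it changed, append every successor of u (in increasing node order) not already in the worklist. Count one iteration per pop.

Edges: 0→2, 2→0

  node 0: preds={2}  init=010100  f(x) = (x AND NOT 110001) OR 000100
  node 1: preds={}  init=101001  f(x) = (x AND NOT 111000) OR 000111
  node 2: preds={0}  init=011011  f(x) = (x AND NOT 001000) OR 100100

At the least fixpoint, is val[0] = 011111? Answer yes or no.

Worklist (4 pops):
  #1 pop 0: in=011011 → 011110 (was 010100); enqueue []
  #2 pop 1: in=000000 → 101111 (was 101001); enqueue []
  #3 pop 2: in=011110 → 111111 (was 011011); enqueue [0]
  #4 pop 0: in=111111 → 011110 (no change)

Fixpoint:
  val[0] = 011110
  val[1] = 101111
  val[2] = 111111

no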